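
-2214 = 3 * (-738)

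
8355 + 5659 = 14014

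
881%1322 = 881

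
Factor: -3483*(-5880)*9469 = 2^3*3^5*5^1*7^2*17^1*43^1*557^1 = 193925498760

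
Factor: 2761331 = 43^1 * 64217^1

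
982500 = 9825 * 100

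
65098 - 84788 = -19690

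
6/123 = 2/41 ≈ 0.0488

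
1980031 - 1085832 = 894199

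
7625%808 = 353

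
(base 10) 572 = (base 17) 1gb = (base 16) 23c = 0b1000111100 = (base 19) 1b2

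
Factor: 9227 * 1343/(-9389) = -1 * 17^1 * 41^(-1) * 79^1 * 229^(-1) * 9227^1 = -12391861/9389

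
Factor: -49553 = -1 * 7^1 * 7079^1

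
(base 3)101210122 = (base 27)alh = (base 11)5a09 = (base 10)7874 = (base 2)1111011000010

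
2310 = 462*5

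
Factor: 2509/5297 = 13^1*193^1*5297^(-1)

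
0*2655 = 0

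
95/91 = 1 + 4/91≈1.04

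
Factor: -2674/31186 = -1*7^1*31^(-1)*191^1*503^(-1) = -1337/15593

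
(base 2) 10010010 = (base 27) 5b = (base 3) 12102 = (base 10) 146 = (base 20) 76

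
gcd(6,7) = 1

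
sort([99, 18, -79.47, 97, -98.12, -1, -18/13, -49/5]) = [-98.12, -79.47, -49/5, -18/13, -1, 18, 97, 99]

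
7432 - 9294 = -1862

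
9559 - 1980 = 7579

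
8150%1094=492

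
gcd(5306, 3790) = 758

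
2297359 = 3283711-986352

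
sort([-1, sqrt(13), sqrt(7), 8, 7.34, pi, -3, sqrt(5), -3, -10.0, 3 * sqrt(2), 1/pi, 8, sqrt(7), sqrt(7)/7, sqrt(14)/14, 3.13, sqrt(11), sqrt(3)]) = [-10.0, -3, -3, -1, sqrt(14)/14, 1/pi, sqrt(7)/7, sqrt(3), sqrt(5), sqrt(7), sqrt(7), 3.13, pi, sqrt(11), sqrt(13), 3 * sqrt(2), 7.34, 8, 8]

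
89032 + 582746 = 671778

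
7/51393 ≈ 0.000136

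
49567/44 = 1126+23/44≈1126.52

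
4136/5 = 827 + 1/5 = 827.20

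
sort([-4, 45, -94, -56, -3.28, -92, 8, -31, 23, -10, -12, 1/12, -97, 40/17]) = [-97, -94, -92, -56, -31, -12, -10, -4, -3.28, 1/12, 40/17, 8, 23, 45]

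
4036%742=326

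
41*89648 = 3675568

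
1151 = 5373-4222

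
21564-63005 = -41441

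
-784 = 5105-5889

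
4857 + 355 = 5212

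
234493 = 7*33499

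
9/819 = 1/91 ≈ 0.0110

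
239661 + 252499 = 492160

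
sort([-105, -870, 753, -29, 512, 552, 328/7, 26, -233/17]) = [-870, -105, -29, -233/17, 26, 328/7, 512, 552, 753]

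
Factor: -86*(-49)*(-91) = -1*2^1*7^3*13^1*43^1 = -383474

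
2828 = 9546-6718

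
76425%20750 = 14175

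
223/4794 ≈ 0.0465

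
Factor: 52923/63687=59^1*71^(-1)=59/71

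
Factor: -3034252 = -1 * 2^2 * 13^1 * 23^1 * 43^1 * 59^1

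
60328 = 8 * 7541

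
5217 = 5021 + 196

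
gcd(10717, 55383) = 1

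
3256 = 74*44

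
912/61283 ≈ 0.0149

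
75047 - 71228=3819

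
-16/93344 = -1/5834 ≈ -0.000171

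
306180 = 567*540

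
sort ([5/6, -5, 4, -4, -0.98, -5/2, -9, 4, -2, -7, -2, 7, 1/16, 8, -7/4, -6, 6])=[-9, -7, -6, -5, -4, -5/2, -2, -2, -7/4, -0.98, 1/16, 5/6, 4, 4, 6, 7, 8]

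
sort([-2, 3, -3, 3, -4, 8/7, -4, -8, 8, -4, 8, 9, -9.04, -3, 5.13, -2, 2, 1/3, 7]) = [-9.04, -8, -4, -4, -4, -3, -3, -2, -2, 1/3, 8/7, 2, 3, 3, 5.13, 7, 8, 8, 9]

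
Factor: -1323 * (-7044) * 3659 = 2^2 * 3^4 * 7^2 * 587^1 * 3659^1 = 34098996708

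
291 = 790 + -499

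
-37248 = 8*(-4656)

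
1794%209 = 122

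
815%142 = 105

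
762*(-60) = -45720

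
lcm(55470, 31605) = 2718030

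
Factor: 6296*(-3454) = -1*2^4*11^1*157^1*787^1 = -21746384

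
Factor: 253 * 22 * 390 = 2^2 * 3^1 * 5^1 * 11^2 * 13^1 * 23^1 = 2170740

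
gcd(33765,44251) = 1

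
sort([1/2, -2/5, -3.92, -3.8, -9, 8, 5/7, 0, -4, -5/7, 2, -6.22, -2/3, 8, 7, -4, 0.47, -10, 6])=[-10, -9, -6.22, -4, -4, -3.92, -3.8, -5/7, -2/3, -2/5, 0, 0.47, 1/2, 5/7, 2, 6, 7, 8, 8]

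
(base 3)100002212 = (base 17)15g8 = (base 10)6638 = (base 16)19ee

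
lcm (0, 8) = 0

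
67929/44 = 1543 + 37/44 ≈ 1543.84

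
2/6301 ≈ 0.000317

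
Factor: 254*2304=2^9*3^2*127^1=585216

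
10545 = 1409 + 9136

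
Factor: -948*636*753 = -1*2^4*3^3*53^1*79^1*251^1 = -454004784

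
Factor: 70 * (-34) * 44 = -1 * 2^4 * 5^1 * 7^1 * 11^1 * 17^1 = -104720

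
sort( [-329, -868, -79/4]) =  [-868, -329, -79/4]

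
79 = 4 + 75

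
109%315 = 109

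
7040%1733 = 108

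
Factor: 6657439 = 151^1*44089^1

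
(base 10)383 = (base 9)465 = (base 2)101111111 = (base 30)cn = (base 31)cb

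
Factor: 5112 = 2^3*3^2*71^1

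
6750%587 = 293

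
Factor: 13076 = 2^2 * 7^1 * 467^1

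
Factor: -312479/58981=-1 * 13^(-2) * 89^1 * 349^(-1) * 3511^1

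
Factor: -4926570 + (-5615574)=-1*2^6*3^1*54907^1=-10542144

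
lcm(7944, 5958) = 23832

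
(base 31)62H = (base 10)5845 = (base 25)98K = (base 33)5C4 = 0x16D5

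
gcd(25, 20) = 5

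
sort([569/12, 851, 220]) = [569/12, 220, 851]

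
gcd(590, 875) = 5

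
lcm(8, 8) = 8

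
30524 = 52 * 587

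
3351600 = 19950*168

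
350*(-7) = -2450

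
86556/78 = 14426/13 ≈ 1109.69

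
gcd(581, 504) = 7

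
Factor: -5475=-1*3^1*5^2*73^1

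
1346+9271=10617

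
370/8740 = 37/874≈0.0423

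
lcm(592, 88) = 6512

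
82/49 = 1+33/49 ≈ 1.67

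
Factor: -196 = -1*2^2*7^2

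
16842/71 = 237 + 15/71 ≈ 237.21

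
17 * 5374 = 91358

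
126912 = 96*1322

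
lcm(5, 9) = 45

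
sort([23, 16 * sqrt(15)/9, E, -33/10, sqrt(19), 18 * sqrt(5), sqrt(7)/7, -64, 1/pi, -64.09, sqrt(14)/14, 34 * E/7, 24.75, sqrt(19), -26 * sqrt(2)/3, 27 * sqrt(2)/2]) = [-64.09, -64, -26 * sqrt(2)/3, -33/10, sqrt(14)/14, 1/pi, sqrt(7)/7, E, sqrt(19), sqrt(19), 16 * sqrt(15)/9, 34 * E/7, 27 * sqrt(2)/2, 23, 24.75, 18 * sqrt(5)]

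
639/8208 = 71/912 ≈ 0.0779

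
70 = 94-24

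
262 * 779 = 204098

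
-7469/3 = -2489 - 2/3 ≈ -2489.67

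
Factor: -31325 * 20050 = -1 * 2^1 * 5^4 * 7^1 * 179^1 * 401^1 = -628066250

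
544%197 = 150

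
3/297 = 1/99 ≈ 0.0101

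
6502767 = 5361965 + 1140802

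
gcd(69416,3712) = 8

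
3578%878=66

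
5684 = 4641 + 1043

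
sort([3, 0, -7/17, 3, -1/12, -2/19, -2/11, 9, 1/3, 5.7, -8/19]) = [-8/19, -7/17, -2/11, -2/19, -1/12, 0, 1/3, 3, 3, 5.7, 9]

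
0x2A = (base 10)42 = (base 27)1F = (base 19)24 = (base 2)101010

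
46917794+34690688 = 81608482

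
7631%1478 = 241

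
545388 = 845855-300467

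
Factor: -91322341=-1 * 11^1 * 19^1 * 79^1 * 5531^1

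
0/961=0=0.00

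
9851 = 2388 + 7463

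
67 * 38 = 2546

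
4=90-86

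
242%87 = 68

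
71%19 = 14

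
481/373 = 1 + 108/373 ≈ 1.29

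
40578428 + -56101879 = -15523451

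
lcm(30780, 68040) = 1292760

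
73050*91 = 6647550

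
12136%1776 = 1480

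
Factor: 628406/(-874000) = -1*2^(-3)*5^(-3)*719^1 = -719/1000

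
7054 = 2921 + 4133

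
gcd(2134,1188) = 22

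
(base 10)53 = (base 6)125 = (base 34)1j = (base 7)104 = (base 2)110101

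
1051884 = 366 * 2874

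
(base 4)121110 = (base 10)1620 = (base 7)4503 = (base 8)3124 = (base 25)2ek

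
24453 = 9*2717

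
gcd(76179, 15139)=1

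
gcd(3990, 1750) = 70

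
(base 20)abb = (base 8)10207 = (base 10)4231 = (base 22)8g7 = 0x1087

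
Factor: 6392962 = 2^1 * 3196481^1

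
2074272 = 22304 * 93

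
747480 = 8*93435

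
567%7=0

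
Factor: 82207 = 82207^1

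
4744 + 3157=7901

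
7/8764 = 1/1252 ≈ 0.000799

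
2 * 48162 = 96324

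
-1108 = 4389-5497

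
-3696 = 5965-9661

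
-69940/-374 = 34970/187 ≈ 187.01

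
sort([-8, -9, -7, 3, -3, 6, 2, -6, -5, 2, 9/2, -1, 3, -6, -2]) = [-9, -8, -7, -6, -6, -5, -3, -2, -1, 2, 2, 3, 3, 9/2, 6]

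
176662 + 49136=225798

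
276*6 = 1656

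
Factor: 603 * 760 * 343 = 2^3 * 3^2 * 5^1 * 7^3 * 19^1 * 67^1 = 157190040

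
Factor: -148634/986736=-1*2^(-3)*3^(-1)*61^(-1)*337^(-1)*74317^1=-74317/493368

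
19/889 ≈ 0.0214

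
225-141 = 84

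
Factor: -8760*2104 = -1*2^6*3^1*5^1*73^1*263^1 = -18431040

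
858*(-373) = -320034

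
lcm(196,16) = 784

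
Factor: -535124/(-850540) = 5^(-1) * 23^(-1) * 43^(-2) * 133781^1 = 133781/212635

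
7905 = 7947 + -42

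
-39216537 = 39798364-79014901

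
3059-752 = 2307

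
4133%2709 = 1424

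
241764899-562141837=-320376938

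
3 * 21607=64821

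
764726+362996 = 1127722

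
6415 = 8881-2466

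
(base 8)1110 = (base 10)584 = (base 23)129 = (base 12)408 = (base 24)108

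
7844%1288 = 116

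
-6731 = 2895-9626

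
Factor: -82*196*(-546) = 2^4*3^1*7^3*13^1*41^1 = 8775312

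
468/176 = 2 + 29/44 ≈ 2.66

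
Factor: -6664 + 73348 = 2^2 * 3^1 * 5557^1 = 66684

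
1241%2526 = 1241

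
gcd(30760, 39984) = 8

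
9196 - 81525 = -72329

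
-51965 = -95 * 547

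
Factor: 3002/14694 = 3^(-1) * 19^1 * 31^(-1) = 19/93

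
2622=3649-1027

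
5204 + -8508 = -3304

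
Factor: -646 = -1 * 2^1 * 17^1 * 19^1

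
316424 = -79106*(-4)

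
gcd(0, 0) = 0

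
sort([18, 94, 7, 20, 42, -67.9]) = [-67.9, 7, 18, 20, 42, 94]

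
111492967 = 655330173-543837206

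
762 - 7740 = -6978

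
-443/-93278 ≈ 0.00475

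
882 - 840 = 42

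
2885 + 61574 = 64459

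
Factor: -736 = -1*2^5*23^1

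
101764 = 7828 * 13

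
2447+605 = 3052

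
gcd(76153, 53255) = 1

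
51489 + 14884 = 66373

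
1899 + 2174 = 4073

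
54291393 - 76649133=-22357740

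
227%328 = 227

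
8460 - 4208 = 4252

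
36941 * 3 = 110823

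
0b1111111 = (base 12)a7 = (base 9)151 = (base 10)127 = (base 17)78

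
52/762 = 26/381 ≈ 0.0682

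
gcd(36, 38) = 2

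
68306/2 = 34153 = 34153.00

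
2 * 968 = 1936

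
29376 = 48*612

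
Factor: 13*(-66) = -1*2^1*3^1*11^1*13^1 = -858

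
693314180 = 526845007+166469173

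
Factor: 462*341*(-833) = -1*2^1*3^1*7^3*11^2*17^1*31^1 = -131232486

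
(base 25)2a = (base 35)1p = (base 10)60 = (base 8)74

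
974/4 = 487/2 = 243.50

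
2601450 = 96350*27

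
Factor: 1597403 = 107^1 * 14929^1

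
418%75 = 43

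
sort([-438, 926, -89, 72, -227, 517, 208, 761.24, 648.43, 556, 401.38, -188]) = [-438, -227, -188, -89, 72, 208, 401.38, 517, 556, 648.43, 761.24, 926]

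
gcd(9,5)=1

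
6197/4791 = 1 + 1406/4791 ≈ 1.29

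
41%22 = 19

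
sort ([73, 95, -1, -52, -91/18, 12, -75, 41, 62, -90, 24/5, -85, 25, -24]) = [-90, -85, -75, -52, -24, -91/18, -1, 24/5, 12, 25, 41, 62, 73, 95]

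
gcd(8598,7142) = 2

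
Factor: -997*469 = -1*7^1*67^1*997^1 = -467593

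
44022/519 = 14674/173 ≈ 84.82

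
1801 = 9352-7551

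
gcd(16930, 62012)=2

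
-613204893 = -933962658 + 320757765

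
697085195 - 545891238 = 151193957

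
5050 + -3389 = 1661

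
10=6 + 4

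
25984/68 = 6496/17≈382.12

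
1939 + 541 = 2480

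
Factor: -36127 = -1 * 7^1 * 13^1 * 397^1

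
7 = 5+2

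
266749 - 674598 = -407849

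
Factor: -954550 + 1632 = -1 * 2^1 * 17^1 * 28027^1 = -952918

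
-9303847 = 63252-9367099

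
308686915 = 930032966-621346051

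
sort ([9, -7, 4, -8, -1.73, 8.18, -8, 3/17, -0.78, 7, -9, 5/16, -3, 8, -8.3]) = [-9, -8.3, -8, -8, -7, -3, -1.73, -0.78, 3/17, 5/16, 4, 7, 8, 8.18, 9]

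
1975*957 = 1890075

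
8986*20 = 179720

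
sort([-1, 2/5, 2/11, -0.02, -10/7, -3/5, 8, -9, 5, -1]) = [-9, -10/7, -1, -1, -3/5, -0.02, 2/11, 2/5, 5, 8]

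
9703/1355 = 7 + 218/1355 ≈ 7.16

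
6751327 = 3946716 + 2804611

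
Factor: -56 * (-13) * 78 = 2^4 * 3^1 * 7^1 * 13^2 = 56784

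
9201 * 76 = 699276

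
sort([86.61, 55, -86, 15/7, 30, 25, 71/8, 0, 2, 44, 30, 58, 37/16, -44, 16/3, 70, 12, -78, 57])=[-86, -78, -44, 0, 2, 15/7, 37/16, 16/3, 71/8, 12, 25, 30, 30, 44, 55, 57, 58, 70, 86.61]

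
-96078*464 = -44580192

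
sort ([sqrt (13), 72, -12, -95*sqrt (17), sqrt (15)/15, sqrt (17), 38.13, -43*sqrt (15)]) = [-95*sqrt (17), -43*sqrt (15), -12, sqrt (15)/15, sqrt (13), sqrt (17), 38.13, 72]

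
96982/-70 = -1385-16/35 ≈ -1385.46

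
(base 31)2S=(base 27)39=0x5A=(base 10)90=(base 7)156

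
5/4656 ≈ 0.00107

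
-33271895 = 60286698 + -93558593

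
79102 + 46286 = 125388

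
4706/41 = 114 + 32/41 ≈ 114.78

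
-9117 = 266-9383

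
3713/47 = 79 = 79.00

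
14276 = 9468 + 4808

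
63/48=1 + 5/16 ≈ 1.31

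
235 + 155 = 390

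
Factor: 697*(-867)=-1*3^1*17^3*41^1=-604299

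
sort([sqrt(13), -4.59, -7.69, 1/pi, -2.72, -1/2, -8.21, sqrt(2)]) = [-8.21, -7.69, -4.59, -2.72, -1/2, 1/pi, sqrt(2), sqrt(13)]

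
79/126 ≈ 0.627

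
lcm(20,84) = 420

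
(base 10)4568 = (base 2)1000111011000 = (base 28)5n4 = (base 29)5cf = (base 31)4nb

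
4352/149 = 29 + 31/149 ≈ 29.21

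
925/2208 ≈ 0.419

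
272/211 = 1 + 61/211 ≈ 1.29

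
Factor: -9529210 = -1*2^1*5^1*952921^1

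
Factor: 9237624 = 2^3 * 3^1 * 11^2 * 3181^1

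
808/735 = 1 + 73/735 ≈ 1.10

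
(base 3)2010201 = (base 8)3026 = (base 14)7d4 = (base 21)3b4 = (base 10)1558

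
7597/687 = 11+40/687 ≈ 11.06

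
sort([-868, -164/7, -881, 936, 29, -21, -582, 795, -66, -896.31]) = [-896.31, -881, -868, -582, -66, -164/7, -21, 29, 795, 936]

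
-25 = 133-158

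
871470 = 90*9683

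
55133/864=63 + 701/864 ≈ 63.81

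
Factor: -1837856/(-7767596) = 2^3*47^(-1)*523^(-1)*727^1 = 5816/24581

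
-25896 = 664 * (-39) 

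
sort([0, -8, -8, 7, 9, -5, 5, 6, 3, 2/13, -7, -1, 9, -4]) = [-8, -8, -7, -5, -4, -1, 0, 2/13, 3, 5, 6, 7, 9, 9]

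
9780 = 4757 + 5023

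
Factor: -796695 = -1*3^1*5^1*53113^1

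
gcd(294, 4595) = 1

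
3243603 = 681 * 4763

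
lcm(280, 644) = 6440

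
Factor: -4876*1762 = -1*2^3*23^1*53^1*881^1 = -8591512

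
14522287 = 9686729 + 4835558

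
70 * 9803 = 686210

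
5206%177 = 73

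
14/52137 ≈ 0.000269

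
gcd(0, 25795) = 25795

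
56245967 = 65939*853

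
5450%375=200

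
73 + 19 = 92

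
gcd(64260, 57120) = 7140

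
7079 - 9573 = -2494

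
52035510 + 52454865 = 104490375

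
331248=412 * 804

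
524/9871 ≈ 0.0531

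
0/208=0=0.00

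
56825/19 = 2990 + 15/19 ≈ 2990.79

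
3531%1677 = 177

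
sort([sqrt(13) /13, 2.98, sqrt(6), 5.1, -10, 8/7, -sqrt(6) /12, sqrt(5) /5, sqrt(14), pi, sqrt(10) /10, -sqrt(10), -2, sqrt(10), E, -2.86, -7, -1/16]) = [-10, -7, -sqrt(10), -2.86, -2, -sqrt(6) /12, -1/16, sqrt(13) /13, sqrt(10) /10, sqrt(5) /5, 8/7, sqrt(6), E, 2.98, pi, sqrt(10), sqrt(14), 5.1]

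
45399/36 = 15133/12 ≈ 1261.08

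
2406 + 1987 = 4393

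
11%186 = 11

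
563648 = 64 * 8807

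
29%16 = 13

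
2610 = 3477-867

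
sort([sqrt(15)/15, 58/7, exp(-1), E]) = [sqrt(15)/15, exp(-1), E, 58/7]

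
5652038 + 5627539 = 11279577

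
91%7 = 0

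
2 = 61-59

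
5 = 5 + 0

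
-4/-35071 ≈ 0.000114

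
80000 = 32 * 2500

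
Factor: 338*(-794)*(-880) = 2^6*5^1*11^1*13^2*397^1 = 236167360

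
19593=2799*7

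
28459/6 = 4743 + 1/6 ≈ 4743.17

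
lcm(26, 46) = 598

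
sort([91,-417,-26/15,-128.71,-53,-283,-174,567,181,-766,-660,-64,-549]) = [-766,-660,-549,-417,-283,-174,-128.71,-64,-53,-26/15,91,181,567]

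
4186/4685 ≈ 0.893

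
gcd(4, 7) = 1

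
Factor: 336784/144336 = 3^(-1)*7^1 = 7/3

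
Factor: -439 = -1 * 439^1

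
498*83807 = 41735886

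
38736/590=19368/295 ≈ 65.65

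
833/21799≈0.0382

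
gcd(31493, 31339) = 77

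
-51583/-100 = 515 + 83/100 = 515.83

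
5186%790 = 446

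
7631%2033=1532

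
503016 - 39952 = 463064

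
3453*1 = 3453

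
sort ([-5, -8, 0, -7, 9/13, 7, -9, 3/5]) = [-9, -8, -7, -5, 0, 3/5, 9/13, 7]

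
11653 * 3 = 34959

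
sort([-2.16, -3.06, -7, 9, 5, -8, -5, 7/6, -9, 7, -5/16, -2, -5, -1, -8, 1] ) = [-9, -8, -8, -7, -5, -5, -3.06, -2.16, -2, -1, -5/16, 1, 7/6, 5, 7, 9] 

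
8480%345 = 200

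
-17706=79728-97434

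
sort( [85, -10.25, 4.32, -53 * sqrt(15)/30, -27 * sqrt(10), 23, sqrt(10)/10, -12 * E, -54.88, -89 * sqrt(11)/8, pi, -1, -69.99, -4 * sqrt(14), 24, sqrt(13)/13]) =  [-27 * sqrt(10), -69.99, -54.88, -89 * sqrt(11)/8, -12 * E, -4 * sqrt(14), -10.25, -53 * sqrt(15)/30, -1, sqrt(13)/13, sqrt(10)/10, pi, 4.32, 23, 24, 85]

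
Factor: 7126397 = 673^1*10589^1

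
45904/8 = 5738 = 5738.00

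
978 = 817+161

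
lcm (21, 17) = 357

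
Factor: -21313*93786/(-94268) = 2^(-1)*3^1*7^2*11^1*29^1*21313^1*23567^(-1) = 999430509/47134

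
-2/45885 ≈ -0.0000436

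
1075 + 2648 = 3723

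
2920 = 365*8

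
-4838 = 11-4849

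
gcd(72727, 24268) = 1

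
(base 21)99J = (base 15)1387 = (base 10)4177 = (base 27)5JJ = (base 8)10121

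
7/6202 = 1/886 ≈ 0.00113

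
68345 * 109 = 7449605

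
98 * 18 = 1764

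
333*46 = 15318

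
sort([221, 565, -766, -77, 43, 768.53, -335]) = [-766, -335, -77, 43, 221, 565, 768.53]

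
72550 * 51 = 3700050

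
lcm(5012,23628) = 165396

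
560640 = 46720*12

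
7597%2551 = 2495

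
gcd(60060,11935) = 385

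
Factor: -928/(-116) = 2^3 = 8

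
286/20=143/10=14.30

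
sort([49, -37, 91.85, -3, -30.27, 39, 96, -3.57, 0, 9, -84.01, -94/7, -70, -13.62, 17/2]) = [-84.01, -70, -37, -30.27, -13.62, -94/7, -3.57, -3, 0, 17/2, 9, 39, 49, 91.85, 96]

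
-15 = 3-18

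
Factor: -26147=-1 * 11^1 * 2377^1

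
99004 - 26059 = 72945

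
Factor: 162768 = 2^4 * 3^1 * 3391^1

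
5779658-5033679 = 745979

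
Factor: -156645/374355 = -1 * 3^(-1) * 47^(-1) * 59^1 = -59/141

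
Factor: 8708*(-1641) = -1*2^2*3^1*7^1*311^1*547^1 = -14289828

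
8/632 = 1/79 ≈ 0.0127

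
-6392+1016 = -5376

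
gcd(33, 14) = 1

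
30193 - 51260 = -21067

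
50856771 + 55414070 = 106270841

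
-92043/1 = -92043 = -92043.00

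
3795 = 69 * 55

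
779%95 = 19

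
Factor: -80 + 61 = -1*19^1 = -19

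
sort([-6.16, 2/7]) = [-6.16, 2/7]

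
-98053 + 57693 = -40360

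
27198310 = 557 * 48830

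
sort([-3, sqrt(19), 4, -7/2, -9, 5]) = [-9, -7/2, -3, 4, sqrt(19), 5]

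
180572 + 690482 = 871054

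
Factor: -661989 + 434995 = -1*2^1*113497^1 = -226994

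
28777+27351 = 56128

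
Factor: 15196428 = 2^2 * 3^2 * 13^1 * 19^1 * 1709^1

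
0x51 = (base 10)81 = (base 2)1010001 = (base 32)2h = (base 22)3f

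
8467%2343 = 1438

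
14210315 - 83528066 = -69317751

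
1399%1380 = 19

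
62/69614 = 31/34807 ≈ 0.000891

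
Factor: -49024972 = -1 * 2^2 * 67^1 * 182929^1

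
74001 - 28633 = 45368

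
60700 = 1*60700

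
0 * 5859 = 0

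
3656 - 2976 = 680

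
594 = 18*33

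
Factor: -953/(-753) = 3^(-1)*251^(-1)*953^1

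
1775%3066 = 1775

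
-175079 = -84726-90353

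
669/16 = 41 + 13/16 ≈ 41.81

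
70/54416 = 35/27208≈0.00129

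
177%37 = 29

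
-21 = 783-804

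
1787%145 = 47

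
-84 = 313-397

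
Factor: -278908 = -1 * 2^2 * 7^2 * 1423^1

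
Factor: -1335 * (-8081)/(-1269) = -1 * 3^(-2) * 5^1 * 47^(-1) * 89^1 * 8081^1 = -3596045/423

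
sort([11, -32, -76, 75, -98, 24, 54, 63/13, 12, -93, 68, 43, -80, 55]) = [-98, -93, -80, -76, -32, 63/13, 11, 12, 24, 43, 54, 55, 68, 75]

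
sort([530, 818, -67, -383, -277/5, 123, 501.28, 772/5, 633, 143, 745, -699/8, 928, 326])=[-383, -699/8, -67, -277/5, 123, 143, 772/5, 326, 501.28, 530, 633, 745, 818, 928]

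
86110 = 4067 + 82043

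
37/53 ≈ 0.698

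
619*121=74899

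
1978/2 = 989 = 989.00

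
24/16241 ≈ 0.00148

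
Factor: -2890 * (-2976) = 2^6 * 3^1 * 5^1 * 17^2 * 31^1 = 8600640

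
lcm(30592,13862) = 887168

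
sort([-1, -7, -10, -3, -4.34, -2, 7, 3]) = [-10, -7, -4.34, -3, -2, -1, 3, 7]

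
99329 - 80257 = 19072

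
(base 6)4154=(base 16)3a6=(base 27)17g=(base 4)32212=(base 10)934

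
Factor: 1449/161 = 3^2 = 9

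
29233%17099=12134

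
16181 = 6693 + 9488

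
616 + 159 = 775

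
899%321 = 257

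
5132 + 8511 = 13643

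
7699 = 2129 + 5570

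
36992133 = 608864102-571871969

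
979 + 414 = 1393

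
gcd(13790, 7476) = 14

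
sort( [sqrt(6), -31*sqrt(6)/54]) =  [-31*sqrt(6)/54, sqrt(6)]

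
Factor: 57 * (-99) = -1 * 3^3 * 11^1 * 19^1 = -5643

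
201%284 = 201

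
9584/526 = 4792/263 ≈ 18.22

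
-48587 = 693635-742222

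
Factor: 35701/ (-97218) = -1 * 2^ (-1) * 3^ (-2) * 11^ (-1) * 19^1 * 491^ (-1) * 1879^1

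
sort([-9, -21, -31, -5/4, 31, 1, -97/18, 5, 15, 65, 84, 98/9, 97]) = [-31, -21, -9, -97/18, -5/4, 1, 5, 98/9, 15, 31, 65, 84, 97]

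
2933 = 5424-2491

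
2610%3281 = 2610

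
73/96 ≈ 0.760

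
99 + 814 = 913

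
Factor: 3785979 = 3^1*29^1*43517^1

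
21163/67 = 315 + 58/67 ≈ 315.87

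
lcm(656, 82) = 656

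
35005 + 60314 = 95319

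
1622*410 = 665020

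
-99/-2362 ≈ 0.0419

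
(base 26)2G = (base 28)2C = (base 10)68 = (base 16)44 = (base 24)2K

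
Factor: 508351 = 17^2 * 1759^1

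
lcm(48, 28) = 336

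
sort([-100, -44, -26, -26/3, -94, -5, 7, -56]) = [-100, -94, -56, -44, -26, -26/3, -5, 7]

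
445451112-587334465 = -141883353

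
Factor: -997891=-1 * 997891^1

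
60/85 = 12/17 ≈ 0.706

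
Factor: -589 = -1*19^1*31^1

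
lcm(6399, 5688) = 51192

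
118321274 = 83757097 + 34564177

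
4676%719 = 362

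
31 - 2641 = -2610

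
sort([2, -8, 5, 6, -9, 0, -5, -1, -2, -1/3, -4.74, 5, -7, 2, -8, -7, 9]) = [-9, -8, -8, -7, -7, -5, -4.74, -2, -1, -1/3, 0, 2, 2, 5, 5, 6, 9]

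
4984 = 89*56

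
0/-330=0=0.00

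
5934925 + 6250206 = 12185131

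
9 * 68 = 612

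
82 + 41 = 123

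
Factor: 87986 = 2^1 * 29^1 * 37^1 * 41^1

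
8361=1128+7233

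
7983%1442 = 773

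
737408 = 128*5761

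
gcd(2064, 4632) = 24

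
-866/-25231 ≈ 0.0343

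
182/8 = 91/4 = 22.75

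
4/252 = 1/63 ≈ 0.0159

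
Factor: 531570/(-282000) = -1 * 2^(-3) * 5^(-2) * 13^1 * 29^1 = -377/200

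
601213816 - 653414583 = -52200767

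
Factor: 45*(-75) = -1*3^3*5^3 = -3375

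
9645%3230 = 3185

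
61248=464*132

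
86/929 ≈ 0.0926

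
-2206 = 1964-4170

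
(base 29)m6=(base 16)284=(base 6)2552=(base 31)ko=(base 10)644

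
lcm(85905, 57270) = 171810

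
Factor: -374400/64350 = -1*2^6*11^ (-1) = -64/11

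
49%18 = 13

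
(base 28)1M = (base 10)50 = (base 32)1I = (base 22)26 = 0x32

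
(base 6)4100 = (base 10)900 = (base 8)1604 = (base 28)144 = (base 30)100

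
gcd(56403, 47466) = 27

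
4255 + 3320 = 7575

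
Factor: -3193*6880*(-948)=2^7*3^1*5^1*31^1*43^1*79^1*103^1=20825512320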